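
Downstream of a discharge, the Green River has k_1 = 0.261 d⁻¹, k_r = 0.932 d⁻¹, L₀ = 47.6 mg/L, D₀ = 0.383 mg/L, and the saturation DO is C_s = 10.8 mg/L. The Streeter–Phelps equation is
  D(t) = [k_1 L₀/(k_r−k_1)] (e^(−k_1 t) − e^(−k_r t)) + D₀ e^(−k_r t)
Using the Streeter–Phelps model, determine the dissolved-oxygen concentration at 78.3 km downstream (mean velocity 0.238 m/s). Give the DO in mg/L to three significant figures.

Travel time t = x/v = 78.3 km / (0.238 m/s) = 78300 m / 0.238 m/s = 329000 s = 3.808 d.
k_1 L₀/(k_r−k_1) = 0.261×47.6/(0.932−0.261) = 12.42/0.6710 = 18.52 mg/L.
e^(−k_1 t) = e^(−0.261×3.808) = 0.3702; e^(−k_r t) = e^(−0.932×3.808) = 0.02876.
D = 18.52 × (0.3702 − 0.02876) + 0.383 × 0.02876 = 6.321 + 0.01101 = 6.332 mg/L.
DO = C_s − D = 10.8 − 6.332 = 4.468 mg/L.

DO ≈ 4.47 mg/L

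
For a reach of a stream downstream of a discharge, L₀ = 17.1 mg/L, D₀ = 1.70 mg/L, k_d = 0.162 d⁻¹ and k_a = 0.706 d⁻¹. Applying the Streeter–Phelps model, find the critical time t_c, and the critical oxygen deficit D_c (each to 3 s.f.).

t_c = [1/(k_a−k_d)] ln[(k_a/k_d)(1 − D₀(k_a−k_d)/(k_d L₀))]
= [1/(0.706−0.162)] ln[(0.706/0.162)(1 − 1.70×0.5440/(0.162×17.1))]
= (1/0.5440) ln[4.358 × 0.6662] = 1.838 × ln(2.903) = 1.838 × 1.066 = 1.959 d.
D_c = (k_d/k_a) L₀ e^(−k_d t_c) = (0.162/0.706) × 17.1 × e^(−0.162×1.959) = 0.2295 × 17.1 × 0.7280 = 2.857 mg/L.

t_c ≈ 1.96 d; D_c ≈ 2.86 mg/L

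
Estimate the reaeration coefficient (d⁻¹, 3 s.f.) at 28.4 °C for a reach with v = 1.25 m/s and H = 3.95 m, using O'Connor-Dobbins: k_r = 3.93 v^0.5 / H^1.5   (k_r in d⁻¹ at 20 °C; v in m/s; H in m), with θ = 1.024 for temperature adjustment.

k_r ≈ 0.683 d⁻¹

k_r(20) = 3.93 × 1.25^0.5 / 3.95^1.5 = 3.93 × 1.118 / 7.850 = 0.5597 d⁻¹.
k_r(28.4) = 0.5597 × 1.024^(28.4−20) = 0.5597 × 1.220 = 0.6831 d⁻¹.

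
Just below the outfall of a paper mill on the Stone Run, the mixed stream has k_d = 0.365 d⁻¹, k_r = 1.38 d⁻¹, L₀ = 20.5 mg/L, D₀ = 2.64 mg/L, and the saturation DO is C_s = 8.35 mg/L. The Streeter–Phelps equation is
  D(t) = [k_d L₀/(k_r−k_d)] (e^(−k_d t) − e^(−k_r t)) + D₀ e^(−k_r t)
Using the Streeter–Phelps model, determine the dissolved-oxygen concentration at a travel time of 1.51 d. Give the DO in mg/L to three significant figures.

DO ≈ 4.69 mg/L

k_d L₀/(k_r−k_d) = 0.365×20.5/(1.38−0.365) = 7.482/1.015 = 7.372 mg/L.
e^(−k_d t) = e^(−0.365×1.510) = 0.5763; e^(−k_r t) = e^(−1.38×1.510) = 0.1245.
D = 7.372 × (0.5763 − 0.1245) + 2.64 × 0.1245 = 3.331 + 0.3286 = 3.659 mg/L.
DO = C_s − D = 8.35 − 3.659 = 4.691 mg/L.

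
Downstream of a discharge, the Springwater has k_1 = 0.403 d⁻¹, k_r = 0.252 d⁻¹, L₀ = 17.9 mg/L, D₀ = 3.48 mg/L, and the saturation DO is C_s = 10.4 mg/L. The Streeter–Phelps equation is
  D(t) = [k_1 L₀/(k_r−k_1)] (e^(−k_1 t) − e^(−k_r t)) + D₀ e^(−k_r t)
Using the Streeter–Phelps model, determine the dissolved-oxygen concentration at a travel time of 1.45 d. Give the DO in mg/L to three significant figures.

DO ≈ 1.47 mg/L

k_1 L₀/(k_r−k_1) = 0.403×17.9/(0.252−0.403) = 7.214/-0.1510 = -47.77 mg/L.
e^(−k_1 t) = e^(−0.403×1.450) = 0.5575; e^(−k_r t) = e^(−0.252×1.450) = 0.6939.
D = -47.77 × (0.5575 − 0.6939) + 3.48 × 0.6939 = 6.519 + 2.415 = 8.933 mg/L.
DO = C_s − D = 10.4 − 8.933 = 1.467 mg/L.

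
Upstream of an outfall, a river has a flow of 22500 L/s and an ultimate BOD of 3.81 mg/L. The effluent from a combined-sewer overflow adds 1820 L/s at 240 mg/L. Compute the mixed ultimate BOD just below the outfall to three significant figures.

21.5 mg/L

Flow-weighted mixing: C = (Q_r C_r + Q_w C_w)/(Q_r + Q_w)
= (22500×3.81 + 1820×240)/(22500 + 1820) = 522500/24320 = 21.49 mg/L.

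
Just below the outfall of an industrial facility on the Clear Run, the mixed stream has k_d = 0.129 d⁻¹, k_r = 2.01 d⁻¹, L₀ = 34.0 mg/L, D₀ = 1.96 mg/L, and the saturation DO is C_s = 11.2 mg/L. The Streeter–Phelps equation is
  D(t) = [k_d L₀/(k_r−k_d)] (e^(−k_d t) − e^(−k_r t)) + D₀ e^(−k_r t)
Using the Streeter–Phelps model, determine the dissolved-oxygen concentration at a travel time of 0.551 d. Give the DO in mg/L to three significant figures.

k_d L₀/(k_r−k_d) = 0.129×34.0/(2.01−0.129) = 4.386/1.881 = 2.332 mg/L.
e^(−k_d t) = e^(−0.129×0.5510) = 0.9314; e^(−k_r t) = e^(−2.01×0.5510) = 0.3304.
D = 2.332 × (0.9314 − 0.3304) + 1.96 × 0.3304 = 1.401 + 0.6475 = 2.049 mg/L.
DO = C_s − D = 11.2 − 2.049 = 9.151 mg/L.

DO ≈ 9.15 mg/L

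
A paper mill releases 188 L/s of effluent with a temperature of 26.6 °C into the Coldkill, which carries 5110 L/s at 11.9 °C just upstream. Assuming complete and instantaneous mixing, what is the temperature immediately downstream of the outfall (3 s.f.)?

12.4 °C

Flow-weighted mixing: C = (Q_r C_r + Q_w C_w)/(Q_r + Q_w)
= (5110×11.9 + 188×26.6)/(5110 + 188) = 65810/5298 = 12.42 °C.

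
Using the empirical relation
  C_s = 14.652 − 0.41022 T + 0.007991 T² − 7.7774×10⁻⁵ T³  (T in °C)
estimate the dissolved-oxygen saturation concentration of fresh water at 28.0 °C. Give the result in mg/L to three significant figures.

C_s ≈ 7.72 mg/L

C_s = 14.652 − 0.41022×28.0 + 0.007991×28.0² − 7.7774×10⁻⁵×28.0³ = 7.723 mg/L.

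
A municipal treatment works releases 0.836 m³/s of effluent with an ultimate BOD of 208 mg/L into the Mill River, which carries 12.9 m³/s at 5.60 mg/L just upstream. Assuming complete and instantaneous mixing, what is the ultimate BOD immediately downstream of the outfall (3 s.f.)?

Flow-weighted mixing: C = (Q_r C_r + Q_w C_w)/(Q_r + Q_w)
= (12.9×5.60 + 0.836×208)/(12.9 + 0.836) = 246.1/13.74 = 17.92 mg/L.

17.9 mg/L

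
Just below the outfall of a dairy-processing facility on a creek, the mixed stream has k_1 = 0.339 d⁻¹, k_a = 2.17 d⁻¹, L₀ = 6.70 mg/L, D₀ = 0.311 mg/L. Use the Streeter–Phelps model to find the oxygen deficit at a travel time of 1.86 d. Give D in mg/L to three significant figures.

D ≈ 0.644 mg/L

k_1 L₀/(k_a−k_1) = 0.339×6.70/(2.17−0.339) = 2.271/1.831 = 1.240 mg/L.
e^(−k_1 t) = e^(−0.339×1.860) = 0.5323; e^(−k_a t) = e^(−2.17×1.860) = 0.01766.
D = 1.240 × (0.5323 − 0.01766) + 0.311 × 0.01766 = 0.6384 + 0.005494 = 0.6439 mg/L.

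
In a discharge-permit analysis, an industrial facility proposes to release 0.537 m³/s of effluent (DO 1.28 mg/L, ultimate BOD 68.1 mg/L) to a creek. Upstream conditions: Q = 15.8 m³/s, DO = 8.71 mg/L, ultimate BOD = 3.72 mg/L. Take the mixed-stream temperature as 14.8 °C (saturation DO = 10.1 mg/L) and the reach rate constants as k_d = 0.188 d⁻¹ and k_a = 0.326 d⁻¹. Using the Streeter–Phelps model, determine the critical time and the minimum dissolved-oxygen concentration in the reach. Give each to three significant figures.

Mixed DO = (15.8×8.71 + 0.537×1.28)/(15.8+0.537) = 138.3/16.34 = 8.466 mg/L.
Mixed L₀ = (15.8×3.72 + 0.537×68.1)/(16.34) = 95.35/16.34 = 5.836 mg/L.
Initial deficit D₀ = C_s − DO₀ = 10.1 − 8.466 = 1.634 mg/L.
t_c = (1/0.1380) ln[(0.326/0.188)(1 − 1.634×0.1380/(0.188×5.836))] = 7.246 × ln(1.378) = 2.321 d.
D_c = (0.188/0.326) × 5.836 × e^(−0.188×2.321) = 0.5767 × 5.836 × 0.6463 = 2.175 mg/L.
Minimum DO = 10.1 − 2.175 = 7.925 mg/L.

t_c ≈ 2.32 d; minimum DO ≈ 7.92 mg/L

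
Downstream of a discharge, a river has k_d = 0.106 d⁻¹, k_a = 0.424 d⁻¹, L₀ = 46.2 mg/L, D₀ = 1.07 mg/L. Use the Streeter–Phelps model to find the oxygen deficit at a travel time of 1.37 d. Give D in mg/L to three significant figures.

k_d L₀/(k_a−k_d) = 0.106×46.2/(0.424−0.106) = 4.897/0.3180 = 15.40 mg/L.
e^(−k_d t) = e^(−0.106×1.370) = 0.8648; e^(−k_a t) = e^(−0.424×1.370) = 0.5594.
D = 15.40 × (0.8648 − 0.5594) + 1.07 × 0.5594 = 4.704 + 0.5986 = 5.302 mg/L.

D ≈ 5.30 mg/L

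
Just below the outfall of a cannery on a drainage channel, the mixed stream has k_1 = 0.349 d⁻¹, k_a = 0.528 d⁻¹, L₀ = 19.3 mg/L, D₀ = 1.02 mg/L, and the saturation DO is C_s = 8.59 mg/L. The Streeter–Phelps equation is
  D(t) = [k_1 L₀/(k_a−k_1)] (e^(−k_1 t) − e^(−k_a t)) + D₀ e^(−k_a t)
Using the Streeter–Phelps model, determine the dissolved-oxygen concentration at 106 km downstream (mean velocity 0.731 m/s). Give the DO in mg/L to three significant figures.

DO ≈ 2.73 mg/L

Travel time t = x/v = 106 km / (0.731 m/s) = 106000 m / 0.731 m/s = 145000 s = 1.678 d.
k_1 L₀/(k_a−k_1) = 0.349×19.3/(0.528−0.349) = 6.736/0.1790 = 37.63 mg/L.
e^(−k_1 t) = e^(−0.349×1.678) = 0.5567; e^(−k_a t) = e^(−0.528×1.678) = 0.4122.
D = 37.63 × (0.5567 − 0.4122) + 1.02 × 0.4122 = 5.436 + 0.4205 = 5.856 mg/L.
DO = C_s − D = 8.59 − 5.856 = 2.734 mg/L.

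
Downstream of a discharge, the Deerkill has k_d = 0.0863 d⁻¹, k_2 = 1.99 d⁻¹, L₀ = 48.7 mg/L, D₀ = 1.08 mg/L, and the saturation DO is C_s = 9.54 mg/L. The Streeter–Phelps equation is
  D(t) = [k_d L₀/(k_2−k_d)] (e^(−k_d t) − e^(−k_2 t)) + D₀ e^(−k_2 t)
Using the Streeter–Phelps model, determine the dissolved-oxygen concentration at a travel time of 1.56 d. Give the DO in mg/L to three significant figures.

DO ≈ 7.66 mg/L

k_d L₀/(k_2−k_d) = 0.0863×48.7/(1.99−0.0863) = 4.203/1.904 = 2.208 mg/L.
e^(−k_d t) = e^(−0.0863×1.560) = 0.8740; e^(−k_2 t) = e^(−1.99×1.560) = 0.04485.
D = 2.208 × (0.8740 − 0.04485) + 1.08 × 0.04485 = 1.831 + 0.04844 = 1.879 mg/L.
DO = C_s − D = 9.54 − 1.879 = 7.661 mg/L.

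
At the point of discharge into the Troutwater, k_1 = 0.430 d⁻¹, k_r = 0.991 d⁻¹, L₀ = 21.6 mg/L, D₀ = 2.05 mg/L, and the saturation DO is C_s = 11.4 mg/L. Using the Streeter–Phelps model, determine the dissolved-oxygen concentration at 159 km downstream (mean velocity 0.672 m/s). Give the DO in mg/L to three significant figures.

Travel time t = x/v = 159 km / (0.672 m/s) = 159000 m / 0.672 m/s = 236600 s = 2.739 d.
k_1 L₀/(k_r−k_1) = 0.430×21.6/(0.991−0.430) = 9.288/0.5610 = 16.56 mg/L.
e^(−k_1 t) = e^(−0.430×2.739) = 0.3080; e^(−k_r t) = e^(−0.991×2.739) = 0.06628.
D = 16.56 × (0.3080 − 0.06628) + 2.05 × 0.06628 = 4.002 + 0.1359 = 4.138 mg/L.
DO = C_s − D = 11.4 − 4.138 = 7.262 mg/L.

DO ≈ 7.26 mg/L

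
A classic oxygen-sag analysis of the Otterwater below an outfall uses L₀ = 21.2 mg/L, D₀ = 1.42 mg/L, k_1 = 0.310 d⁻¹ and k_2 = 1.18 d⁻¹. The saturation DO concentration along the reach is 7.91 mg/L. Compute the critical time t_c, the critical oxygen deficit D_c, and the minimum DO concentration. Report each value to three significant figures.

t_c ≈ 1.30 d; D_c ≈ 3.73 mg/L; min DO ≈ 4.18 mg/L

At the critical point dD/dt = 0, so k_1 L₀ e^(−k_1 t) = k_2 D. Substituting D(t) from the Streeter–Phelps equation and solving for t gives
t_c = ln[(k_2/k_1)(1 − D₀(k_2−k_1)/(k_1 L₀))] / (k_2−k_1).
Here k_2−k_1 = 0.8700 d⁻¹ and 1 − D₀(k_2−k_1)/(k_1 L₀) = 1 − 1.42×0.8700/(0.310×21.2) = 0.8120, so
t_c = ln(3.806 × 0.8120) / 0.8700 = 1.128 / 0.8700 = 1.297 d.
D_c = (k_1/k_2) L₀ e^(−k_1 t_c) = (0.310/1.18) × 21.2 × e^(−0.310×1.297) = 0.2627 × 21.2 × 0.6689 = 3.726 mg/L.
Minimum DO = C_s − D_c = 7.91 − 3.726 = 4.184 mg/L.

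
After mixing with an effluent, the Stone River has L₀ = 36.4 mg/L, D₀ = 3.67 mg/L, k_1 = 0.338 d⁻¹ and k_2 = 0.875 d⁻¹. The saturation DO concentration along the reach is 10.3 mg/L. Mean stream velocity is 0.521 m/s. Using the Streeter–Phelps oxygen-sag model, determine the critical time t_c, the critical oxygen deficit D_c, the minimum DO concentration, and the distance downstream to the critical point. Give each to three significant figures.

t_c ≈ 1.45 d; D_c ≈ 8.62 mg/L; min DO ≈ 1.68 mg/L; x_c ≈ 65.1 km

With k_2/k_1 = 2.589 and 1 − D₀(k_2−k_1)/(k_1 L₀) = 0.8398,
t_c = ln(2.589 × 0.8398) / (0.875 − 0.338) = ln(2.174) / 0.5370 = 0.7766/0.5370 = 1.446 d.
L(t_c) = L₀ e^(−k_1 t_c) = 36.4 × 0.6134 = 22.33 mg/L, and at the critical point k_2 D_c = k_1 L, so D_c = (0.338/0.875) × 22.33 = 8.624 mg/L.
Minimum DO = C_s − D_c = 10.3 − 8.624 = 1.676 mg/L.
x_c = v t_c = 0.521 m/s × 1.446 d × 86400 s/d = 65100 m ≈ 65.1 km.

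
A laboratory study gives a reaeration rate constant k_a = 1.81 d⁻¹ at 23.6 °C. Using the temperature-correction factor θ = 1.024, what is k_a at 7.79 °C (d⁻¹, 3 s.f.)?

k_a(T₂) = k_a(T₁) · θ^(T₂−T₁) = 1.81 × 1.024^(7.79−23.6)
= 1.81 × 1.024^-15.8 = 1.81 × 0.6873 = 1.244 d⁻¹.

k_a ≈ 1.24 d⁻¹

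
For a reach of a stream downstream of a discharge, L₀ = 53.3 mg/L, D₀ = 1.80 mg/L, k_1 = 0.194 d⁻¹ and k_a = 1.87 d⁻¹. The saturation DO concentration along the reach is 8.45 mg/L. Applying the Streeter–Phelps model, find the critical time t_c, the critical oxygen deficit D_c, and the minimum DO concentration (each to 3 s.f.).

t_c ≈ 1.15 d; D_c ≈ 4.43 mg/L; min DO ≈ 4.02 mg/L

t_c = [1/(k_a−k_1)] ln[(k_a/k_1)(1 − D₀(k_a−k_1)/(k_1 L₀))]
= [1/(1.87−0.194)] ln[(1.87/0.194)(1 − 1.80×1.676/(0.194×53.3))]
= (1/1.676) ln[9.639 × 0.7082] = 0.5967 × ln(6.827) = 0.5967 × 1.921 = 1.146 d.
D_c = (k_1/k_a) L₀ e^(−k_1 t_c) = (0.194/1.87) × 53.3 × e^(−0.194×1.146) = 0.1037 × 53.3 × 0.8006 = 4.427 mg/L.
Minimum DO = C_s − D_c = 8.45 − 4.427 = 4.023 mg/L.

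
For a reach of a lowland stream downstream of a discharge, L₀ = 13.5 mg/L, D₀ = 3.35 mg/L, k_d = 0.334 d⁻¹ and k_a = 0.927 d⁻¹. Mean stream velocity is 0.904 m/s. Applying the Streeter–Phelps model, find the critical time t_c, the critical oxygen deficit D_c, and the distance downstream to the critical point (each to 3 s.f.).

t_c ≈ 0.742 d; D_c ≈ 3.80 mg/L; x_c ≈ 57.9 km

With k_a/k_d = 2.775 and 1 − D₀(k_a−k_d)/(k_d L₀) = 0.5594,
t_c = ln(2.775 × 0.5594) / (0.927 − 0.334) = ln(1.553) / 0.5930 = 0.4400/0.5930 = 0.7419 d.
L(t_c) = L₀ e^(−k_d t_c) = 13.5 × 0.7805 = 10.54 mg/L, and at the critical point k_a D_c = k_d L, so D_c = (0.334/0.927) × 10.54 = 3.796 mg/L.
x_c = v t_c = 0.904 m/s × 0.7419 d × 86400 s/d = 57950 m ≈ 57.9 km.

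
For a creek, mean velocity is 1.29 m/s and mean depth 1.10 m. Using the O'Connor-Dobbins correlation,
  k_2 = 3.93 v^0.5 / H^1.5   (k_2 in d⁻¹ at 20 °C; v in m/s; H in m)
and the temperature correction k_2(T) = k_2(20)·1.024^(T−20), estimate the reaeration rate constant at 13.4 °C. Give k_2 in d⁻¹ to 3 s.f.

k_2(20) = 3.93 × 1.29^0.5 / 1.10^1.5 = 3.93 × 1.136 / 1.154 = 3.869 d⁻¹.
k_2(13.4) = 3.869 × 1.024^(13.4−20) = 3.869 × 0.8551 = 3.308 d⁻¹.

k_2 ≈ 3.31 d⁻¹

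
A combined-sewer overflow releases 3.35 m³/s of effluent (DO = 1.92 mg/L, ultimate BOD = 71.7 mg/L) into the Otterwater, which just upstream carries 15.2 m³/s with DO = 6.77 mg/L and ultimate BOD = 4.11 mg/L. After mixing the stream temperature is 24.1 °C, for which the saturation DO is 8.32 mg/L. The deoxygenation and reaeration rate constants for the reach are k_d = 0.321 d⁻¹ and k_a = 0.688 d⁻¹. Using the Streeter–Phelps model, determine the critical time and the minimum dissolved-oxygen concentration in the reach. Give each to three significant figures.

t_c ≈ 1.57 d; minimum DO ≈ 3.72 mg/L

Mixed DO = (15.2×6.77 + 3.35×1.92)/(15.2+3.35) = 109.3/18.55 = 5.894 mg/L.
Mixed L₀ = (15.2×4.11 + 3.35×71.7)/(18.55) = 302.7/18.55 = 16.32 mg/L.
Initial deficit D₀ = C_s − DO₀ = 8.32 − 5.894 = 2.426 mg/L.
t_c = (1/0.3670) ln[(0.688/0.321)(1 − 2.426×0.3670/(0.321×16.32))] = 2.725 × ln(1.779) = 1.570 d.
D_c = (0.321/0.688) × 16.32 × e^(−0.321×1.570) = 0.4666 × 16.32 × 0.6042 = 4.600 mg/L.
Minimum DO = 8.32 − 4.600 = 3.720 mg/L.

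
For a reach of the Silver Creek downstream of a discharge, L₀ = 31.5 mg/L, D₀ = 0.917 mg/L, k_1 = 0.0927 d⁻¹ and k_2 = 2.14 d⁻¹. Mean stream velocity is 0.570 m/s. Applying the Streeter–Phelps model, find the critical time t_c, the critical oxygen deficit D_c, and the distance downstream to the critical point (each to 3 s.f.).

t_c ≈ 1.03 d; D_c ≈ 1.24 mg/L; x_c ≈ 50.7 km

t_c = [1/(k_2−k_1)] ln[(k_2/k_1)(1 − D₀(k_2−k_1)/(k_1 L₀))]
= [1/(2.14−0.0927)] ln[(2.14/0.0927)(1 − 0.917×2.047/(0.0927×31.5))]
= (1/2.047) ln[23.09 × 0.3571] = 0.4884 × ln(8.243) = 0.4884 × 2.109 = 1.030 d.
D_c = (k_1/k_2) L₀ e^(−k_1 t_c) = (0.0927/2.14) × 31.5 × e^(−0.0927×1.030) = 0.04332 × 31.5 × 0.9089 = 1.240 mg/L.
x_c = v t_c = 0.570 m/s × 1.030 d × 86400 s/d = 50740 m ≈ 50.7 km.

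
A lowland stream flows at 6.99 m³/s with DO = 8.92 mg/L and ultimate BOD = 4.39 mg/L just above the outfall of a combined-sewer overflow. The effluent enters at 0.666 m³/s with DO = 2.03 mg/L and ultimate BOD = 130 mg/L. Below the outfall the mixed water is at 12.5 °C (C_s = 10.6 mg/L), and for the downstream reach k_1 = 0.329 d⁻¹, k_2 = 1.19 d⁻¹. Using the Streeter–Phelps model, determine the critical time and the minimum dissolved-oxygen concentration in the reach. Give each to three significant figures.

Mixed DO = (6.99×8.92 + 0.666×2.03)/(6.99+0.666) = 63.70/7.656 = 8.321 mg/L.
Mixed L₀ = (6.99×4.39 + 0.666×130)/(7.656) = 117.3/7.656 = 15.32 mg/L.
Initial deficit D₀ = C_s − DO₀ = 10.6 − 8.321 = 2.279 mg/L.
t_c = (1/0.8610) ln[(1.19/0.329)(1 − 2.279×0.8610/(0.329×15.32))] = 1.161 × ln(2.208) = 0.9202 d.
D_c = (0.329/1.19) × 15.32 × e^(−0.329×0.9202) = 0.2765 × 15.32 × 0.7388 = 3.129 mg/L.
Minimum DO = 10.6 − 3.129 = 7.471 mg/L.

t_c ≈ 0.920 d; minimum DO ≈ 7.47 mg/L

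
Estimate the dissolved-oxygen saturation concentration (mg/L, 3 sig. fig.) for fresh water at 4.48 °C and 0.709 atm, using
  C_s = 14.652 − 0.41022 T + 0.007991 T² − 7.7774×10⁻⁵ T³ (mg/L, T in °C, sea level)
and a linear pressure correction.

At sea level: C_s = 14.652 − 0.41022×4.48 + 0.007991×4.48² − 7.7774×10⁻⁵×4.48³ = 12.97 mg/L.
Pressure correction: C_s' = 12.97 × 0.709 = 9.194 mg/L.

C_s ≈ 9.19 mg/L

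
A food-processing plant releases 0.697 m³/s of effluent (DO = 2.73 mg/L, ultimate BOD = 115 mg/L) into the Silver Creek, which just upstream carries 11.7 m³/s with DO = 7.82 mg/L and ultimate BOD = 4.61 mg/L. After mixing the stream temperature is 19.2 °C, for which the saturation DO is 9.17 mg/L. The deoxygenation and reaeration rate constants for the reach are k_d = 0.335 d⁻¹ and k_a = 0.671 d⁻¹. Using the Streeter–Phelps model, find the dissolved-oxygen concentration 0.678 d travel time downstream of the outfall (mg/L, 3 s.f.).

DO ≈ 6.38 mg/L

Mixed DO = (11.7×7.82 + 0.697×2.73)/(11.7+0.697) = 93.40/12.40 = 7.534 mg/L.
Mixed L₀ = (11.7×4.61 + 0.697×115)/(12.40) = 134.1/12.40 = 10.82 mg/L.
Initial deficit D₀ = C_s − DO₀ = 9.17 − 7.534 = 1.636 mg/L.
D(0.678) = [0.335×10.82/(0.671−0.335)](e^(−0.335×0.678) − e^(−0.671×0.678)) + 1.636 e^(−0.671×0.678)
= 10.78 × (0.7968 − 0.6345) + 1.636 × 0.6345 = 2.789 mg/L.
DO = 9.17 − 2.789 = 6.381 mg/L.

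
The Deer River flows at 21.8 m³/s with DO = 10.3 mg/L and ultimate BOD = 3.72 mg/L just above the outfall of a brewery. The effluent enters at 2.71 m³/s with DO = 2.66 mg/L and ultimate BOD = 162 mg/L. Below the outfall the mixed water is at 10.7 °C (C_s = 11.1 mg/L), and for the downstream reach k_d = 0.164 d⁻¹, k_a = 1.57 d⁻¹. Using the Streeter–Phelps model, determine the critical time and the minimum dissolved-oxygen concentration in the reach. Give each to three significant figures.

Mixed DO = (21.8×10.3 + 2.71×2.66)/(21.8+2.71) = 231.7/24.51 = 9.455 mg/L.
Mixed L₀ = (21.8×3.72 + 2.71×162)/(24.51) = 520.1/24.51 = 21.22 mg/L.
Initial deficit D₀ = C_s − DO₀ = 11.1 − 9.455 = 1.645 mg/L.
t_c = (1/1.406) ln[(1.57/0.164)(1 − 1.645×1.406/(0.164×21.22))] = 0.7112 × ln(3.212) = 0.8299 d.
D_c = (0.164/1.57) × 21.22 × e^(−0.164×0.8299) = 0.1045 × 21.22 × 0.8727 = 1.935 mg/L.
Minimum DO = 11.1 − 1.935 = 9.165 mg/L.

t_c ≈ 0.830 d; minimum DO ≈ 9.17 mg/L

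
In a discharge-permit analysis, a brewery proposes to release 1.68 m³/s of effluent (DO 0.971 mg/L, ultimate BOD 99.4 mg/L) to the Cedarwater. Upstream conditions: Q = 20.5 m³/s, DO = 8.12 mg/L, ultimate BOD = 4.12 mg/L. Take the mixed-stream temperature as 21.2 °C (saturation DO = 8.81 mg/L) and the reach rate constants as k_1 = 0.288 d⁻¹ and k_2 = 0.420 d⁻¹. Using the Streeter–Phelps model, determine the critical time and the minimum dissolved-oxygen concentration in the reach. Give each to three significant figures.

t_c ≈ 2.47 d; minimum DO ≈ 4.99 mg/L

Mixed DO = (20.5×8.12 + 1.68×0.971)/(20.5+1.68) = 168.1/22.18 = 7.579 mg/L.
Mixed L₀ = (20.5×4.12 + 1.68×99.4)/(22.18) = 251.5/22.18 = 11.34 mg/L.
Initial deficit D₀ = C_s − DO₀ = 8.81 − 7.579 = 1.231 mg/L.
t_c = (1/0.1320) ln[(0.420/0.288)(1 − 1.231×0.1320/(0.288×11.34))] = 7.576 × ln(1.386) = 2.471 d.
D_c = (0.288/0.420) × 11.34 × e^(−0.288×2.471) = 0.6857 × 11.34 × 0.4908 = 3.815 mg/L.
Minimum DO = 8.81 − 3.815 = 4.995 mg/L.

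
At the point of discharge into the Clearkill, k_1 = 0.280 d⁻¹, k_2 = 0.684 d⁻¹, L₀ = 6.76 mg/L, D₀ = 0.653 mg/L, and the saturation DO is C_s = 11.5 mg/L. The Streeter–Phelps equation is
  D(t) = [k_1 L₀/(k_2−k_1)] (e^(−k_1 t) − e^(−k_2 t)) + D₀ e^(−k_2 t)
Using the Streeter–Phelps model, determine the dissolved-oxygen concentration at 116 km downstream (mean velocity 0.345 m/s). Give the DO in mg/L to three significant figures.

DO ≈ 10.2 mg/L

Travel time t = x/v = 116 km / (0.345 m/s) = 116000 m / 0.345 m/s = 336200 s = 3.892 d.
k_1 L₀/(k_2−k_1) = 0.280×6.76/(0.684−0.280) = 1.893/0.4040 = 4.685 mg/L.
e^(−k_1 t) = e^(−0.280×3.892) = 0.3363; e^(−k_2 t) = e^(−0.684×3.892) = 0.06982.
D = 4.685 × (0.3363 − 0.06982) + 0.653 × 0.06982 = 1.249 + 0.04559 = 1.294 mg/L.
DO = C_s − D = 11.5 − 1.294 = 10.21 mg/L.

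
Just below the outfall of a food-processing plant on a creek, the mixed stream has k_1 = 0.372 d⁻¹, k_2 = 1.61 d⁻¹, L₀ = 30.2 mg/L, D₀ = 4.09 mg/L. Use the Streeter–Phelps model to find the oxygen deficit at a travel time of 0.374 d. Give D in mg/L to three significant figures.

D ≈ 5.17 mg/L

k_1 L₀/(k_2−k_1) = 0.372×30.2/(1.61−0.372) = 11.23/1.238 = 9.075 mg/L.
e^(−k_1 t) = e^(−0.372×0.3740) = 0.8701; e^(−k_2 t) = e^(−1.61×0.3740) = 0.5476.
D = 9.075 × (0.8701 − 0.5476) + 4.09 × 0.5476 = 2.926 + 2.240 = 5.166 mg/L.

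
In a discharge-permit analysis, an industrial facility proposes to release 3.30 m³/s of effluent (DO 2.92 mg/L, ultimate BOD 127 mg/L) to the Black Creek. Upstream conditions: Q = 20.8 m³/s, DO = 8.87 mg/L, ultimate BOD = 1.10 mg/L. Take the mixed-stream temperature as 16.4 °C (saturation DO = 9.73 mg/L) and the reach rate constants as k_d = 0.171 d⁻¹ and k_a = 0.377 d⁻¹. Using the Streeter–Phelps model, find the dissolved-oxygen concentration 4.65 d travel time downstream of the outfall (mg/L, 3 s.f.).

Mixed DO = (20.8×8.87 + 3.30×2.92)/(20.8+3.30) = 194.1/24.10 = 8.055 mg/L.
Mixed L₀ = (20.8×1.10 + 3.30×127)/(24.10) = 442.0/24.10 = 18.34 mg/L.
Initial deficit D₀ = C_s − DO₀ = 9.73 − 8.055 = 1.675 mg/L.
D(4.65) = [0.171×18.34/(0.377−0.171)](e^(−0.171×4.65) − e^(−0.377×4.65)) + 1.675 e^(−0.377×4.65)
= 15.22 × (0.4515 − 0.1732) + 1.675 × 0.1732 = 4.526 mg/L.
DO = 9.73 − 4.526 = 5.204 mg/L.

DO ≈ 5.20 mg/L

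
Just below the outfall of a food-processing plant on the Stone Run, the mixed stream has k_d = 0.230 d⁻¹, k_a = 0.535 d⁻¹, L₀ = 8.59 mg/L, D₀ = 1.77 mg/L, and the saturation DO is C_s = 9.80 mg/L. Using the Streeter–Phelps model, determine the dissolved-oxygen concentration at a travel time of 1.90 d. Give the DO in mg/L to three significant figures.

k_d L₀/(k_a−k_d) = 0.230×8.59/(0.535−0.230) = 1.976/0.3050 = 6.478 mg/L.
e^(−k_d t) = e^(−0.230×1.900) = 0.6460; e^(−k_a t) = e^(−0.535×1.900) = 0.3619.
D = 6.478 × (0.6460 − 0.3619) + 1.77 × 0.3619 = 1.840 + 0.6405 = 2.481 mg/L.
DO = C_s − D = 9.80 − 2.481 = 7.319 mg/L.

DO ≈ 7.32 mg/L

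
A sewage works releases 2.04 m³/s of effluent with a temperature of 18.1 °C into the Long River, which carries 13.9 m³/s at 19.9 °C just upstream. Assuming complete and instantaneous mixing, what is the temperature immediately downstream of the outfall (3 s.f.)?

19.7 °C

Flow-weighted mixing: C = (Q_r C_r + Q_w C_w)/(Q_r + Q_w)
= (13.9×19.9 + 2.04×18.1)/(13.9 + 2.04) = 313.5/15.94 = 19.67 °C.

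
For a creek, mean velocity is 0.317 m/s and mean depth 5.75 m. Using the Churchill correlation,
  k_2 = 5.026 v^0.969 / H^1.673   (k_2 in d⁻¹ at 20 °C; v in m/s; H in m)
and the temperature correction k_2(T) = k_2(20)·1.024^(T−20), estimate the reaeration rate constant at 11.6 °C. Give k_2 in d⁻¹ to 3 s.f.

k_2(20) = 5.026 × 0.317^0.969 / 5.75^1.673 = 5.026 × 0.3285 / 18.66 = 0.08848 d⁻¹.
k_2(11.6) = 0.08848 × 1.024^(11.6−20) = 0.08848 × 0.8194 = 0.07249 d⁻¹.

k_2 ≈ 0.0725 d⁻¹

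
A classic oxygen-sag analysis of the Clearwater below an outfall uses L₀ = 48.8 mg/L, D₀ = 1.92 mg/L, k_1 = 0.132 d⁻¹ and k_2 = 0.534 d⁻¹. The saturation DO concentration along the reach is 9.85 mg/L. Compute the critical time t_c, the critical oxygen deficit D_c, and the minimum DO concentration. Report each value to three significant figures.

t_c = [1/(k_2−k_1)] ln[(k_2/k_1)(1 − D₀(k_2−k_1)/(k_1 L₀))]
= [1/(0.534−0.132)] ln[(0.534/0.132)(1 − 1.92×0.4020/(0.132×48.8))]
= (1/0.4020) ln[4.045 × 0.8802] = 2.488 × ln(3.561) = 2.488 × 1.270 = 3.159 d.
L(t_c) = L₀ e^(−k_1 t_c) = 48.8 × 0.6590 = 32.16 mg/L, and at the critical point k_2 D_c = k_1 L, so D_c = (0.132/0.534) × 32.16 = 7.950 mg/L.
Minimum DO = C_s − D_c = 9.85 − 7.950 = 1.900 mg/L.

t_c ≈ 3.16 d; D_c ≈ 7.95 mg/L; min DO ≈ 1.90 mg/L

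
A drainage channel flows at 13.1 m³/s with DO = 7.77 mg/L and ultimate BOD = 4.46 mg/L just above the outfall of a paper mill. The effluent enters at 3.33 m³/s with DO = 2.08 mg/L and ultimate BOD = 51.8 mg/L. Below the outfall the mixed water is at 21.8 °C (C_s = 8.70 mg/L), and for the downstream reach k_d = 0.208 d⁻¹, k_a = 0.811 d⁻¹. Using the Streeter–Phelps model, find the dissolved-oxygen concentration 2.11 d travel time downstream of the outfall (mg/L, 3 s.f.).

Mixed DO = (13.1×7.77 + 3.33×2.08)/(13.1+3.33) = 108.7/16.43 = 6.617 mg/L.
Mixed L₀ = (13.1×4.46 + 3.33×51.8)/(16.43) = 230.9/16.43 = 14.05 mg/L.
Initial deficit D₀ = C_s − DO₀ = 8.70 − 6.617 = 2.083 mg/L.
D(2.11) = [0.208×14.05/(0.811−0.208)](e^(−0.208×2.11) − e^(−0.811×2.11)) + 2.083 e^(−0.811×2.11)
= 4.848 × (0.6448 − 0.1806) + 2.083 × 0.1806 = 2.626 mg/L.
DO = 8.70 − 2.626 = 6.074 mg/L.

DO ≈ 6.07 mg/L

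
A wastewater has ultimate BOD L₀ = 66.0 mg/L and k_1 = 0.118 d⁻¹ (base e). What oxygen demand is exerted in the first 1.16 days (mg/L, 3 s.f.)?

y_t = L₀(1 − e^(−k_1 t)) = 66.0 × (1 − e^(−0.118×1.16))
= 66.0 × (1 − 0.8721) = 66.0 × 0.1279 = 8.443 mg/L.

y ≈ 8.44 mg/L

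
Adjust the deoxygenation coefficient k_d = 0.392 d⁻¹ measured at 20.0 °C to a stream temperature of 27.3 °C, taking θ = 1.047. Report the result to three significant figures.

k_d ≈ 0.548 d⁻¹

k_d(T₂) = k_d(T₁) · θ^(T₂−T₁) = 0.392 × 1.047^(27.3−20.0)
= 0.392 × 1.047^7.30 = 0.392 × 1.398 = 0.5481 d⁻¹.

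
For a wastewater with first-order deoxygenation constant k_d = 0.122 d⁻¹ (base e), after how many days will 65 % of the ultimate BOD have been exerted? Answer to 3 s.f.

y/L₀ = 1 − e^(−k_d t) = 0.65 ⇒ e^(−k_d t) = 0.350
t = −ln(0.350) / 0.122 = 1.050 / 0.122 = 8.605 d.

t ≈ 8.61 d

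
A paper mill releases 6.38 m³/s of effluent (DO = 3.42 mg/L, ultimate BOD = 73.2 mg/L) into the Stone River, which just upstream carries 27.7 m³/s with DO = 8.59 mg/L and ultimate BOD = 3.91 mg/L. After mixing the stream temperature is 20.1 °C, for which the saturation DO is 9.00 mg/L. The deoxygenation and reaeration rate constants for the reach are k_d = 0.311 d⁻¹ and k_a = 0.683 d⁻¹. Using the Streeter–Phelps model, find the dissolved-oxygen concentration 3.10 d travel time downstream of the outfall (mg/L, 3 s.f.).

Mixed DO = (27.7×8.59 + 6.38×3.42)/(27.7+6.38) = 259.8/34.08 = 7.622 mg/L.
Mixed L₀ = (27.7×3.91 + 6.38×73.2)/(34.08) = 575.3/34.08 = 16.88 mg/L.
Initial deficit D₀ = C_s − DO₀ = 9.00 − 7.622 = 1.378 mg/L.
D(3.10) = [0.311×16.88/(0.683−0.311)](e^(−0.311×3.10) − e^(−0.683×3.10)) + 1.378 e^(−0.683×3.10)
= 14.11 × (0.3813 − 0.1204) + 1.378 × 0.1204 = 3.849 mg/L.
DO = 9.00 − 3.849 = 5.151 mg/L.

DO ≈ 5.15 mg/L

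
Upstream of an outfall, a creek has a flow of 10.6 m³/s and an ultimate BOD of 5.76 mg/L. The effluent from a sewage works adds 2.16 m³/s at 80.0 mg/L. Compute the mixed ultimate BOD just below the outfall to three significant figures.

18.3 mg/L

Flow-weighted mixing: C = (Q_r C_r + Q_w C_w)/(Q_r + Q_w)
= (10.6×5.76 + 2.16×80.0)/(10.6 + 2.16) = 233.9/12.76 = 18.33 mg/L.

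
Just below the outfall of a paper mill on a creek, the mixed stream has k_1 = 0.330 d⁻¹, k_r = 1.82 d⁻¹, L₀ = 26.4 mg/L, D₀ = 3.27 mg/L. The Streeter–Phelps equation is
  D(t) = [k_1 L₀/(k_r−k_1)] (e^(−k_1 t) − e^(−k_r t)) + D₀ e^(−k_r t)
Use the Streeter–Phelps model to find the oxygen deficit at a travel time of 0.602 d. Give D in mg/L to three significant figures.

D ≈ 3.93 mg/L

k_1 L₀/(k_r−k_1) = 0.330×26.4/(1.82−0.330) = 8.712/1.490 = 5.847 mg/L.
e^(−k_1 t) = e^(−0.330×0.6020) = 0.8198; e^(−k_r t) = e^(−1.82×0.6020) = 0.3343.
D = 5.847 × (0.8198 − 0.3343) + 3.27 × 0.3343 = 2.839 + 1.093 = 3.932 mg/L.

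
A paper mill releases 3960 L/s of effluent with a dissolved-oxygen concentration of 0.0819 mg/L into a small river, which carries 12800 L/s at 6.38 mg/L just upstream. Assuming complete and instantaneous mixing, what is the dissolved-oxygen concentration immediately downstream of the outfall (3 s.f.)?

Flow-weighted mixing: C = (Q_r C_r + Q_w C_w)/(Q_r + Q_w)
= (12800×6.38 + 3960×0.0819)/(12800 + 3960) = 81990/16760 = 4.892 mg/L.

4.89 mg/L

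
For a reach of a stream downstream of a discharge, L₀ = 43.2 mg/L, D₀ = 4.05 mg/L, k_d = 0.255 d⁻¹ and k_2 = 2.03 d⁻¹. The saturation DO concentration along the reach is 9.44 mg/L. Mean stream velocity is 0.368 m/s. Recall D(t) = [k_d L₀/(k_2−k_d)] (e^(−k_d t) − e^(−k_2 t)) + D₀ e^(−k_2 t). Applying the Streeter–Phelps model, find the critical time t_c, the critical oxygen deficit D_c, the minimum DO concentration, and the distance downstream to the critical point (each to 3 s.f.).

t_c ≈ 0.573 d; D_c ≈ 4.69 mg/L; min DO ≈ 4.75 mg/L; x_c ≈ 18.2 km

t_c = [1/(k_2−k_d)] ln[(k_2/k_d)(1 − D₀(k_2−k_d)/(k_d L₀))]
= [1/(2.03−0.255)] ln[(2.03/0.255)(1 − 4.05×1.775/(0.255×43.2))]
= (1/1.775) ln[7.961 × 0.3474] = 0.5634 × ln(2.766) = 0.5634 × 1.017 = 0.5731 d.
D_c = (k_d/k_2) L₀ e^(−k_d t_c) = (0.255/2.03) × 43.2 × e^(−0.255×0.5731) = 0.1256 × 43.2 × 0.8640 = 4.689 mg/L.
Minimum DO = C_s − D_c = 9.44 − 4.689 = 4.751 mg/L.
x_c = v t_c = 0.368 m/s × 0.5731 d × 86400 s/d = 18220 m ≈ 18.2 km.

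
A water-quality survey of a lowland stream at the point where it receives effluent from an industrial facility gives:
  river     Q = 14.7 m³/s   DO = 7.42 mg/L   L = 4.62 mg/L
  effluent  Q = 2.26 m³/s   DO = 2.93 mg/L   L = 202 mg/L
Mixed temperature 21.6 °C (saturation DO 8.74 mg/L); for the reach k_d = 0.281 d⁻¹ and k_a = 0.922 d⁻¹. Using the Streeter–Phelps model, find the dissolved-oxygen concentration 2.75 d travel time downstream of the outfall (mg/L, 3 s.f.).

Mixed DO = (14.7×7.42 + 2.26×2.93)/(14.7+2.26) = 115.7/16.96 = 6.822 mg/L.
Mixed L₀ = (14.7×4.62 + 2.26×202)/(16.96) = 524.4/16.96 = 30.92 mg/L.
Initial deficit D₀ = C_s − DO₀ = 8.74 − 6.822 = 1.918 mg/L.
D(2.75) = [0.281×30.92/(0.922−0.281)](e^(−0.281×2.75) − e^(−0.922×2.75)) + 1.918 e^(−0.922×2.75)
= 13.56 × (0.4617 − 0.07922) + 1.918 × 0.07922 = 5.337 mg/L.
DO = 8.74 − 5.337 = 3.403 mg/L.

DO ≈ 3.40 mg/L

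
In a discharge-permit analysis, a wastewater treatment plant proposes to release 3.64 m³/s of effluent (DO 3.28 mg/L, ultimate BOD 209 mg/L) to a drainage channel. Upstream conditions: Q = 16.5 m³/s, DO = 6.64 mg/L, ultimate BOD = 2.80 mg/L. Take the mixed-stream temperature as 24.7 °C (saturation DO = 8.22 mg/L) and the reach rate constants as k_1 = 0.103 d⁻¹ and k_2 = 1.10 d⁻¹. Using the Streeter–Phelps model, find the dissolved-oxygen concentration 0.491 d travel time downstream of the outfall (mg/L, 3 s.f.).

DO ≈ 5.42 mg/L

Mixed DO = (16.5×6.64 + 3.64×3.28)/(16.5+3.64) = 121.5/20.14 = 6.033 mg/L.
Mixed L₀ = (16.5×2.80 + 3.64×209)/(20.14) = 807.0/20.14 = 40.07 mg/L.
Initial deficit D₀ = C_s − DO₀ = 8.22 − 6.033 = 2.187 mg/L.
D(0.491) = [0.103×40.07/(1.10−0.103)](e^(−0.103×0.491) − e^(−1.10×0.491)) + 2.187 e^(−1.10×0.491)
= 4.139 × (0.9507 − 0.5827) + 2.187 × 0.5827 = 2.798 mg/L.
DO = 8.22 − 2.798 = 5.422 mg/L.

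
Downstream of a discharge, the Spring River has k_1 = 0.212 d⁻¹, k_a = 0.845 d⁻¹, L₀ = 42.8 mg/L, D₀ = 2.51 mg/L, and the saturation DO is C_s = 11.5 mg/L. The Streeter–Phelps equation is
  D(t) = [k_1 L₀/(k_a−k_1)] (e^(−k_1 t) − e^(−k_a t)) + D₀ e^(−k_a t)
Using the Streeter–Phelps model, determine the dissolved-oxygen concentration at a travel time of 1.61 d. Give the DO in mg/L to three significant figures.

DO ≈ 4.34 mg/L

k_1 L₀/(k_a−k_1) = 0.212×42.8/(0.845−0.212) = 9.074/0.6330 = 14.33 mg/L.
e^(−k_1 t) = e^(−0.212×1.610) = 0.7108; e^(−k_a t) = e^(−0.845×1.610) = 0.2565.
D = 14.33 × (0.7108 − 0.2565) + 2.51 × 0.2565 = 6.512 + 0.6439 = 7.156 mg/L.
DO = C_s − D = 11.5 − 7.156 = 4.344 mg/L.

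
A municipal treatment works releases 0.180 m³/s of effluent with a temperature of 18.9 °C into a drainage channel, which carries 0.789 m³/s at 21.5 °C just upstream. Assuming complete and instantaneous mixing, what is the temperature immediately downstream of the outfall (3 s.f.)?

21.0 °C

Flow-weighted mixing: C = (Q_r C_r + Q_w C_w)/(Q_r + Q_w)
= (0.789×21.5 + 0.180×18.9)/(0.789 + 0.180) = 20.37/0.9690 = 21.02 °C.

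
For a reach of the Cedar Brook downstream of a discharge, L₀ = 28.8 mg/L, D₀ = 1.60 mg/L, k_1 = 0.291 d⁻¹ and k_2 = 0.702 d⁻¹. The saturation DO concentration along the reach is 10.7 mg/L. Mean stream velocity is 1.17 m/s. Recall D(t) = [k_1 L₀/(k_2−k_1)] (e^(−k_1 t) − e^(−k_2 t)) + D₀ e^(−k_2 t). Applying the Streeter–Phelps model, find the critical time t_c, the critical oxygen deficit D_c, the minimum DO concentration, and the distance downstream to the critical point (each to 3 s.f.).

t_c = [1/(k_2−k_1)] ln[(k_2/k_1)(1 − D₀(k_2−k_1)/(k_1 L₀))]
= [1/(0.702−0.291)] ln[(0.702/0.291)(1 − 1.60×0.4110/(0.291×28.8))]
= (1/0.4110) ln[2.412 × 0.9215] = 2.433 × ln(2.223) = 2.433 × 0.7989 = 1.944 d.
D_c = (k_1/k_2) L₀ e^(−k_1 t_c) = (0.291/0.702) × 28.8 × e^(−0.291×1.944) = 0.4145 × 28.8 × 0.5680 = 6.781 mg/L.
Minimum DO = C_s − D_c = 10.7 − 6.781 = 3.919 mg/L.
x_c = v t_c = 1.17 m/s × 1.944 d × 86400 s/d = 196500 m ≈ 196 km.

t_c ≈ 1.94 d; D_c ≈ 6.78 mg/L; min DO ≈ 3.92 mg/L; x_c ≈ 196 km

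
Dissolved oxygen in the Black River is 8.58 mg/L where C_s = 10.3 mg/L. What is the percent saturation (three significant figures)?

% saturation = C/C_s × 100 = 8.58/10.3 × 100 = 83.3 %.

83.3 % saturation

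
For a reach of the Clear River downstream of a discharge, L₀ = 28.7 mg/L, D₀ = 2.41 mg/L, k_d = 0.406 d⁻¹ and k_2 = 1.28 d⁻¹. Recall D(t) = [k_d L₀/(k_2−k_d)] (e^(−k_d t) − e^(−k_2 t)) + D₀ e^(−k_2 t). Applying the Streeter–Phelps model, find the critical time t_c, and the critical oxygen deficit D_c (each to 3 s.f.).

t_c ≈ 1.09 d; D_c ≈ 5.86 mg/L

At the critical point dD/dt = 0, so k_d L₀ e^(−k_d t) = k_2 D. Substituting D(t) from the Streeter–Phelps equation and solving for t gives
t_c = ln[(k_2/k_d)(1 − D₀(k_2−k_d)/(k_d L₀))] / (k_2−k_d).
Here k_2−k_d = 0.8740 d⁻¹ and 1 − D₀(k_2−k_d)/(k_d L₀) = 1 − 2.41×0.8740/(0.406×28.7) = 0.8192, so
t_c = ln(3.153 × 0.8192) / 0.8740 = 0.9489 / 0.8740 = 1.086 d.
L(t_c) = L₀ e^(−k_d t_c) = 28.7 × 0.6435 = 18.47 mg/L, and at the critical point k_2 D_c = k_d L, so D_c = (0.406/1.28) × 18.47 = 5.858 mg/L.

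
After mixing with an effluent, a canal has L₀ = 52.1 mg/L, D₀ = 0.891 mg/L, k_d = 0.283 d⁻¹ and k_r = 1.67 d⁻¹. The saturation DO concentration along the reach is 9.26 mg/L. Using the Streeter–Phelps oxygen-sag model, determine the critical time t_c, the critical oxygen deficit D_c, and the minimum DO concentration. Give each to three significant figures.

At the critical point dD/dt = 0, so k_d L₀ e^(−k_d t) = k_r D. Substituting D(t) from the Streeter–Phelps equation and solving for t gives
t_c = ln[(k_r/k_d)(1 − D₀(k_r−k_d)/(k_d L₀))] / (k_r−k_d).
Here k_r−k_d = 1.387 d⁻¹ and 1 − D₀(k_r−k_d)/(k_d L₀) = 1 − 0.891×1.387/(0.283×52.1) = 0.9162, so
t_c = ln(5.901 × 0.9162) / 1.387 = 1.688 / 1.387 = 1.217 d.
L(t_c) = L₀ e^(−k_d t_c) = 52.1 × 0.7087 = 36.92 mg/L, and at the critical point k_r D_c = k_d L, so D_c = (0.283/1.67) × 36.92 = 6.257 mg/L.
Minimum DO = C_s − D_c = 9.26 − 6.257 = 3.003 mg/L.

t_c ≈ 1.22 d; D_c ≈ 6.26 mg/L; min DO ≈ 3.00 mg/L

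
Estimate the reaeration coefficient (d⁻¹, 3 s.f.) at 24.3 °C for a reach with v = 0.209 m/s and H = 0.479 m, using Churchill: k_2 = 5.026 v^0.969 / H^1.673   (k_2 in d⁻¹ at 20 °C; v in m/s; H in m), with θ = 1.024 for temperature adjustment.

k_2(20) = 5.026 × 0.209^0.969 / 0.479^1.673 = 5.026 × 0.2194 / 0.2919 = 3.778 d⁻¹.
k_2(24.3) = 3.778 × 1.024^(24.3−20) = 3.778 × 1.107 = 4.183 d⁻¹.

k_2 ≈ 4.18 d⁻¹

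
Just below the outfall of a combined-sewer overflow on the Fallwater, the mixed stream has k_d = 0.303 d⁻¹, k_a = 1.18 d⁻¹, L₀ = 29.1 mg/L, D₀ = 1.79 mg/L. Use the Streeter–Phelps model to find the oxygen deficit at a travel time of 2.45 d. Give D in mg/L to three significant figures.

D ≈ 4.33 mg/L

k_d L₀/(k_a−k_d) = 0.303×29.1/(1.18−0.303) = 8.817/0.8770 = 10.05 mg/L.
e^(−k_d t) = e^(−0.303×2.450) = 0.4760; e^(−k_a t) = e^(−1.18×2.450) = 0.05552.
D = 10.05 × (0.4760 − 0.05552) + 1.79 × 0.05552 = 4.227 + 0.09938 = 4.327 mg/L.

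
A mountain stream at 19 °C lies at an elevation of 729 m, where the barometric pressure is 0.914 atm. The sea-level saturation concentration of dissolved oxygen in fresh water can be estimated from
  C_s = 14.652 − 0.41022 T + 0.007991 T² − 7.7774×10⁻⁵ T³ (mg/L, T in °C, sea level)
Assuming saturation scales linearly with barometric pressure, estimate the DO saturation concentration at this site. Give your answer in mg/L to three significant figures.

At sea level: C_s = 14.652 − 0.41022×19 + 0.007991×19² − 7.7774×10⁻⁵×19³ = 9.209 mg/L.
Pressure correction: C_s' = 9.209 × 0.914 = 8.417 mg/L.

C_s ≈ 8.42 mg/L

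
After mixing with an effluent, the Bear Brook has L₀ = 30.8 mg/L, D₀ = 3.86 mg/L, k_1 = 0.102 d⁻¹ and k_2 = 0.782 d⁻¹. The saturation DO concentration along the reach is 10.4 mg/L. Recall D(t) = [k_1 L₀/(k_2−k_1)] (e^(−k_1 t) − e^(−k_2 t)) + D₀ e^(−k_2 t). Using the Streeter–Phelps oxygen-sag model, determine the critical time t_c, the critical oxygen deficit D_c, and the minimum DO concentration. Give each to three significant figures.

t_c ≈ 0.341 d; D_c ≈ 3.88 mg/L; min DO ≈ 6.52 mg/L

t_c = [1/(k_2−k_1)] ln[(k_2/k_1)(1 − D₀(k_2−k_1)/(k_1 L₀))]
= [1/(0.782−0.102)] ln[(0.782/0.102)(1 − 3.86×0.6800/(0.102×30.8))]
= (1/0.6800) ln[7.667 × 0.1645] = 1.471 × ln(1.261) = 1.471 × 0.2321 = 0.3413 d.
L(t_c) = L₀ e^(−k_1 t_c) = 30.8 × 0.9658 = 29.75 mg/L, and at the critical point k_2 D_c = k_1 L, so D_c = (0.102/0.782) × 29.75 = 3.880 mg/L.
Minimum DO = C_s − D_c = 10.4 − 3.880 = 6.520 mg/L.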